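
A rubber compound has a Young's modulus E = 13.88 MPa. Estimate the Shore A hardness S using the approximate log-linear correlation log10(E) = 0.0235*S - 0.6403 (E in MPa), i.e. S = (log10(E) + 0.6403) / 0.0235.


log10(E) = 0.0235*S - 0.6403  =>  S = (log10(E) + 0.6403) / 0.0235
log10(13.88) = 1.142389
S = (1.142389 + 0.6403) / 0.0235 = 1.782689 / 0.0235
S = 75.9

Shore A = 75.9


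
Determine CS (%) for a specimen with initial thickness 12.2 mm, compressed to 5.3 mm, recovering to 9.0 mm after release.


CS = (t0 - recovered) / (t0 - ts) * 100
= (12.2 - 9.0) / (12.2 - 5.3) * 100
= 3.2 / 6.9 * 100
= 46.4%

46.4%


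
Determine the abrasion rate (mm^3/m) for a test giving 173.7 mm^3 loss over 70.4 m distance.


Rate = volume_loss / distance
= 173.7 / 70.4
= 2.467 mm^3/m

2.467 mm^3/m


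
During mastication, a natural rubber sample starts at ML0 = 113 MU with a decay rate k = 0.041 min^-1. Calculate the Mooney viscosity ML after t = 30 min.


ML = ML0 * exp(-k * t)
ML = 113 * exp(-0.041 * 30)
ML = 113 * 0.2923
ML = 33.03 MU

33.03 MU


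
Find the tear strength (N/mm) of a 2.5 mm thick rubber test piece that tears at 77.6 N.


Tear strength = force / thickness
= 77.6 / 2.5
= 31.04 N/mm

31.04 N/mm


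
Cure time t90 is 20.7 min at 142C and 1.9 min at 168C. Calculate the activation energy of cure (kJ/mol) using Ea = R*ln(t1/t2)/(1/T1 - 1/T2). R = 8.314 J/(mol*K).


T1 = 415.15 K, T2 = 441.15 K
1/T1 - 1/T2 = 1.4197e-04
ln(t1/t2) = ln(20.7/1.9) = 2.3883
Ea = 8.314 * 2.3883 / 1.4197e-04 = 139866.3386 J/mol
Ea = 139.87 kJ/mol

139.87 kJ/mol


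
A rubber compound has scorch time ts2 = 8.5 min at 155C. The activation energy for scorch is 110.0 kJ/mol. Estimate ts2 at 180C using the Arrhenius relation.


Convert temperatures: T1 = 155 + 273.15 = 428.15 K, T2 = 180 + 273.15 = 453.15 K
ts2_new = 8.5 * exp(110000 / 8.314 * (1/453.15 - 1/428.15))
1/T2 - 1/T1 = -1.2886e-04
ts2_new = 1.55 min

1.55 min


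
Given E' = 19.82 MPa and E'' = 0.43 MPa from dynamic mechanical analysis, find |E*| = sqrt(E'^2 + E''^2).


|E*| = sqrt(E'^2 + E''^2)
= sqrt(19.82^2 + 0.43^2)
= sqrt(392.8324 + 0.1849)
= 19.825 MPa

19.825 MPa


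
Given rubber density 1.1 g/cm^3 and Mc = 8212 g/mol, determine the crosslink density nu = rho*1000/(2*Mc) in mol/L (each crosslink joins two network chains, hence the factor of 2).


nu = rho * 1000 / (2 * Mc)
nu = 1.1 * 1000 / (2 * 8212)
nu = 1100.0 / 16424
nu = 0.0670 mol/L

0.0670 mol/L


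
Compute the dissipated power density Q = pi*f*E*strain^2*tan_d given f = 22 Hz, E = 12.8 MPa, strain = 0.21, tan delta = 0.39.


Q = pi * f * E * strain^2 * tan_d
= pi * 22 * 12.8 * 0.21^2 * 0.39
= pi * 22 * 12.8 * 0.0441 * 0.39
= 15.2155

Q = 15.2155


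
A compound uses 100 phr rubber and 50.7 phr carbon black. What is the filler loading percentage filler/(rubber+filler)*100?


Filler % = filler / (rubber + filler) * 100
= 50.7 / (100 + 50.7) * 100
= 50.7 / 150.7 * 100
= 33.64%

33.64%


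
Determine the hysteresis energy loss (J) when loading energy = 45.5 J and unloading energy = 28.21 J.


Hysteresis loss = loading - unloading
= 45.5 - 28.21
= 17.29 J

17.29 J


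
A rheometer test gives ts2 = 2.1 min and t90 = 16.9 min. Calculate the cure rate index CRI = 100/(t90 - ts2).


CRI = 100 / (t90 - ts2)
= 100 / (16.9 - 2.1)
= 100 / 14.8
= 6.76 min^-1

6.76 min^-1


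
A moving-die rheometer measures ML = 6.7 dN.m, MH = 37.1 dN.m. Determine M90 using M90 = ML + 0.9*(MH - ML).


M90 = ML + 0.9 * (MH - ML)
M90 = 6.7 + 0.9 * (37.1 - 6.7)
M90 = 6.7 + 0.9 * 30.4
M90 = 34.06 dN.m

34.06 dN.m


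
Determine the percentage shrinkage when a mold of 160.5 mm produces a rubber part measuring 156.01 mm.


Shrinkage = (mold - part) / mold * 100
= (160.5 - 156.01) / 160.5 * 100
= 4.49 / 160.5 * 100
= 2.8%

2.8%


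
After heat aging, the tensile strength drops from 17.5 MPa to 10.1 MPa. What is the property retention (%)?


Retention = aged / original * 100
= 10.1 / 17.5 * 100
= 57.7%

57.7%


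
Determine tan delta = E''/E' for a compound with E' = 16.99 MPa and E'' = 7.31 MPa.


tan delta = E'' / E'
= 7.31 / 16.99
= 0.4303

tan delta = 0.4303


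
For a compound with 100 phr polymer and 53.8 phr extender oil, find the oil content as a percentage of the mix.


Oil % = oil / (100 + oil) * 100
= 53.8 / (100 + 53.8) * 100
= 53.8 / 153.8 * 100
= 34.98%

34.98%


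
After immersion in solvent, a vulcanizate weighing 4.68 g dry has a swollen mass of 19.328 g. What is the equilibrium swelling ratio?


Q = W_swollen / W_dry
Q = 19.328 / 4.68
Q = 4.13

Q = 4.13


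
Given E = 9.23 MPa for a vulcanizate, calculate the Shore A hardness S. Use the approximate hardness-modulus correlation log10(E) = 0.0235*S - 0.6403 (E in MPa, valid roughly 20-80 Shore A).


log10(E) = 0.0235*S - 0.6403  =>  S = (log10(E) + 0.6403) / 0.0235
log10(9.23) = 0.965202
S = (0.965202 + 0.6403) / 0.0235 = 1.605502 / 0.0235
S = 68.3

Shore A = 68.3


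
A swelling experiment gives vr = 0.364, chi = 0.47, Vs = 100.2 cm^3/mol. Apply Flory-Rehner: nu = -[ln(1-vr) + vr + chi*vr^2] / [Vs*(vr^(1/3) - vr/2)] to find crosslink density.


ln(1 - vr) = ln(1 - 0.364) = -0.4526
Numerator = -((-0.4526) + 0.364 + 0.47 * 0.364^2) = 0.0263
Denominator = 100.2 * (0.364^(1/3) - 0.364/2) = 53.3068
nu = 0.0263 / 53.3068 = 4.9306e-04 mol/cm^3

4.9306e-04 mol/cm^3


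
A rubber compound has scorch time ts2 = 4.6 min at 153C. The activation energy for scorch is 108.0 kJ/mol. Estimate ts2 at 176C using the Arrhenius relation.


Convert temperatures: T1 = 153 + 273.15 = 426.15 K, T2 = 176 + 273.15 = 449.15 K
ts2_new = 4.6 * exp(108000 / 8.314 * (1/449.15 - 1/426.15))
1/T2 - 1/T1 = -1.2016e-04
ts2_new = 0.97 min

0.97 min


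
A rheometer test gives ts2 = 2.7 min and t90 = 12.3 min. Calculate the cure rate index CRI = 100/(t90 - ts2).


CRI = 100 / (t90 - ts2)
= 100 / (12.3 - 2.7)
= 100 / 9.6
= 10.42 min^-1

10.42 min^-1


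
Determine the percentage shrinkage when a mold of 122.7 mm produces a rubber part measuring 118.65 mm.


Shrinkage = (mold - part) / mold * 100
= (122.7 - 118.65) / 122.7 * 100
= 4.05 / 122.7 * 100
= 3.3%

3.3%


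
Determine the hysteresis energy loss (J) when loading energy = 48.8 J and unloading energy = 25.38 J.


Hysteresis loss = loading - unloading
= 48.8 - 25.38
= 23.42 J

23.42 J


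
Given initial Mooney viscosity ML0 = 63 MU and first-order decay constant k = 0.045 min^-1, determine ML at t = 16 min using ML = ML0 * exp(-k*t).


ML = ML0 * exp(-k * t)
ML = 63 * exp(-0.045 * 16)
ML = 63 * 0.4868
ML = 30.67 MU

30.67 MU


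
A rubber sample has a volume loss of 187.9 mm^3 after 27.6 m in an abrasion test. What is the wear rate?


Rate = volume_loss / distance
= 187.9 / 27.6
= 6.808 mm^3/m

6.808 mm^3/m


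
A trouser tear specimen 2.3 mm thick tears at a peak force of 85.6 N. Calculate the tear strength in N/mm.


Tear strength = force / thickness
= 85.6 / 2.3
= 37.22 N/mm

37.22 N/mm


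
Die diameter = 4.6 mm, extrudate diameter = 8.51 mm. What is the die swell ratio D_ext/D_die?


Die swell ratio = D_extrudate / D_die
= 8.51 / 4.6
= 1.85

Die swell = 1.85


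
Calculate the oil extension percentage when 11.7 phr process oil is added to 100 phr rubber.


Oil % = oil / (100 + oil) * 100
= 11.7 / (100 + 11.7) * 100
= 11.7 / 111.7 * 100
= 10.47%

10.47%


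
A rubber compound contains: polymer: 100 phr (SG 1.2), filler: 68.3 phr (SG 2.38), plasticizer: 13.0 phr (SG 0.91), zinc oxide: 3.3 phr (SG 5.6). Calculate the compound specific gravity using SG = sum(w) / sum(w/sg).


Sum of weights = 184.6
Volume contributions:
  polymer: 100/1.2 = 83.3333
  filler: 68.3/2.38 = 28.6975
  plasticizer: 13.0/0.91 = 14.2857
  zinc oxide: 3.3/5.6 = 0.5893
Sum of volumes = 126.9058
SG = 184.6 / 126.9058 = 1.455

SG = 1.455


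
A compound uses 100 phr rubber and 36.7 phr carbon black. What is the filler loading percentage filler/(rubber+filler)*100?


Filler % = filler / (rubber + filler) * 100
= 36.7 / (100 + 36.7) * 100
= 36.7 / 136.7 * 100
= 26.85%

26.85%


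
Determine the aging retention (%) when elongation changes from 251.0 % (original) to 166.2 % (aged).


Retention = aged / original * 100
= 166.2 / 251.0 * 100
= 66.2%

66.2%


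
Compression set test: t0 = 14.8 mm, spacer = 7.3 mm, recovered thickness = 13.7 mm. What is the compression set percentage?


CS = (t0 - recovered) / (t0 - ts) * 100
= (14.8 - 13.7) / (14.8 - 7.3) * 100
= 1.1 / 7.5 * 100
= 14.7%

14.7%


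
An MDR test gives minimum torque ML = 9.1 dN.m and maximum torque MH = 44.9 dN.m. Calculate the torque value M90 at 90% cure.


M90 = ML + 0.9 * (MH - ML)
M90 = 9.1 + 0.9 * (44.9 - 9.1)
M90 = 9.1 + 0.9 * 35.8
M90 = 41.32 dN.m

41.32 dN.m


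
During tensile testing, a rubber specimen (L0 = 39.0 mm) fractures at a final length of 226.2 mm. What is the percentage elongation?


Elongation = (Lf - L0) / L0 * 100
= (226.2 - 39.0) / 39.0 * 100
= 187.2 / 39.0 * 100
= 480.0%

480.0%


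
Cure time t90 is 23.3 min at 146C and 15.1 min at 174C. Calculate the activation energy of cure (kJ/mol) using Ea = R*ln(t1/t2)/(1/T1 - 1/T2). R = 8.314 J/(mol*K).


T1 = 419.15 K, T2 = 447.15 K
1/T1 - 1/T2 = 1.4939e-04
ln(t1/t2) = ln(23.3/15.1) = 0.4338
Ea = 8.314 * 0.4338 / 1.4939e-04 = 24139.1965 J/mol
Ea = 24.14 kJ/mol

24.14 kJ/mol


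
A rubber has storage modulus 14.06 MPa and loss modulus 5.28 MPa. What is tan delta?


tan delta = E'' / E'
= 5.28 / 14.06
= 0.3755

tan delta = 0.3755


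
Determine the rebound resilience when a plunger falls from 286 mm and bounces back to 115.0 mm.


Resilience = h_rebound / h_drop * 100
= 115.0 / 286 * 100
= 40.2%

40.2%


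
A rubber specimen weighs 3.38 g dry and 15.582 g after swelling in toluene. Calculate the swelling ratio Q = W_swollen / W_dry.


Q = W_swollen / W_dry
Q = 15.582 / 3.38
Q = 4.61

Q = 4.61


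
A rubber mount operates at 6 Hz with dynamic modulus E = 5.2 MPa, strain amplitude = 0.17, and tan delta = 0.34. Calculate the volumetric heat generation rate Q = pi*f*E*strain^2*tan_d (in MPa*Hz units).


Q = pi * f * E * strain^2 * tan_d
= pi * 6 * 5.2 * 0.17^2 * 0.34
= pi * 6 * 5.2 * 0.0289 * 0.34
= 0.9631

Q = 0.9631


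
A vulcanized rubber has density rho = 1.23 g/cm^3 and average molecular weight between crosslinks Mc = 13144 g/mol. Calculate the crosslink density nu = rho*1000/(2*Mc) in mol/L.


nu = rho * 1000 / (2 * Mc)
nu = 1.23 * 1000 / (2 * 13144)
nu = 1230.0 / 26288
nu = 0.0468 mol/L

0.0468 mol/L


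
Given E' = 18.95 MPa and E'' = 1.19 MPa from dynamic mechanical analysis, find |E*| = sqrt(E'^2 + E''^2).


|E*| = sqrt(E'^2 + E''^2)
= sqrt(18.95^2 + 1.19^2)
= sqrt(359.1025 + 1.4161)
= 18.987 MPa

18.987 MPa


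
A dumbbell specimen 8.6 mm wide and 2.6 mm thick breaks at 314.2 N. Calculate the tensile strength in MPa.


Area = width * thickness = 8.6 * 2.6 = 22.36 mm^2
TS = force / area = 314.2 / 22.36 = 14.05 MPa

14.05 MPa


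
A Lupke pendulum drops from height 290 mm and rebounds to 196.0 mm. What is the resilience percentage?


Resilience = h_rebound / h_drop * 100
= 196.0 / 290 * 100
= 67.6%

67.6%


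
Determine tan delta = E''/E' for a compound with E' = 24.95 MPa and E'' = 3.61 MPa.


tan delta = E'' / E'
= 3.61 / 24.95
= 0.1447

tan delta = 0.1447


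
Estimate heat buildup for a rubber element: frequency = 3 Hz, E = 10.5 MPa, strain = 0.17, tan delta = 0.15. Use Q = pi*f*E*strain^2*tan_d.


Q = pi * f * E * strain^2 * tan_d
= pi * 3 * 10.5 * 0.17^2 * 0.15
= pi * 3 * 10.5 * 0.0289 * 0.15
= 0.4290

Q = 0.4290


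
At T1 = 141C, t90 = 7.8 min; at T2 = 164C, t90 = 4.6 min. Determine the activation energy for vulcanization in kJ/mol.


T1 = 414.15 K, T2 = 437.15 K
1/T1 - 1/T2 = 1.2704e-04
ln(t1/t2) = ln(7.8/4.6) = 0.5281
Ea = 8.314 * 0.5281 / 1.2704e-04 = 34558.8844 J/mol
Ea = 34.56 kJ/mol

34.56 kJ/mol


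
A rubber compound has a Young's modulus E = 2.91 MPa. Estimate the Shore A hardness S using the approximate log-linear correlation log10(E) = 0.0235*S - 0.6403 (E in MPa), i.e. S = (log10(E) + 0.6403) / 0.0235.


log10(E) = 0.0235*S - 0.6403  =>  S = (log10(E) + 0.6403) / 0.0235
log10(2.91) = 0.463893
S = (0.463893 + 0.6403) / 0.0235 = 1.104193 / 0.0235
S = 47.0

Shore A = 47.0


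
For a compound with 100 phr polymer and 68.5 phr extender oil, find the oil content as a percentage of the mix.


Oil % = oil / (100 + oil) * 100
= 68.5 / (100 + 68.5) * 100
= 68.5 / 168.5 * 100
= 40.65%

40.65%


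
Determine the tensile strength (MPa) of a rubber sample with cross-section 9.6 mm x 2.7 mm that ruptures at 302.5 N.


Area = width * thickness = 9.6 * 2.7 = 25.92 mm^2
TS = force / area = 302.5 / 25.92 = 11.67 MPa

11.67 MPa


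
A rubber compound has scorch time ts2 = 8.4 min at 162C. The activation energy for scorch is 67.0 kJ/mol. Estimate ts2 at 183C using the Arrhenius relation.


Convert temperatures: T1 = 162 + 273.15 = 435.15 K, T2 = 183 + 273.15 = 456.15 K
ts2_new = 8.4 * exp(67000 / 8.314 * (1/456.15 - 1/435.15))
1/T2 - 1/T1 = -1.0580e-04
ts2_new = 3.58 min

3.58 min


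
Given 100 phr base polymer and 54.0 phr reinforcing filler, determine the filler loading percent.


Filler % = filler / (rubber + filler) * 100
= 54.0 / (100 + 54.0) * 100
= 54.0 / 154.0 * 100
= 35.06%

35.06%


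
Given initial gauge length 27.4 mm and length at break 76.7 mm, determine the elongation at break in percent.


Elongation = (Lf - L0) / L0 * 100
= (76.7 - 27.4) / 27.4 * 100
= 49.3 / 27.4 * 100
= 179.9%

179.9%


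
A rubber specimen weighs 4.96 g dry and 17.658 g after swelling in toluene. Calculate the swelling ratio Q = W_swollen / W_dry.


Q = W_swollen / W_dry
Q = 17.658 / 4.96
Q = 3.56

Q = 3.56


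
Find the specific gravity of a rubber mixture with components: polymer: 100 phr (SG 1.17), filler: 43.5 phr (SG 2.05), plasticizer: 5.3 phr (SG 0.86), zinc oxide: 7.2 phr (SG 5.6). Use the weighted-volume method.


Sum of weights = 156.0
Volume contributions:
  polymer: 100/1.17 = 85.4701
  filler: 43.5/2.05 = 21.2195
  plasticizer: 5.3/0.86 = 6.1628
  zinc oxide: 7.2/5.6 = 1.2857
Sum of volumes = 114.1381
SG = 156.0 / 114.1381 = 1.367

SG = 1.367


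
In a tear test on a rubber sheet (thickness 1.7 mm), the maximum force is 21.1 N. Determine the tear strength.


Tear strength = force / thickness
= 21.1 / 1.7
= 12.41 N/mm

12.41 N/mm


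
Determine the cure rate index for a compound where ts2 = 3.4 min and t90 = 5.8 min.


CRI = 100 / (t90 - ts2)
= 100 / (5.8 - 3.4)
= 100 / 2.4
= 41.67 min^-1

41.67 min^-1


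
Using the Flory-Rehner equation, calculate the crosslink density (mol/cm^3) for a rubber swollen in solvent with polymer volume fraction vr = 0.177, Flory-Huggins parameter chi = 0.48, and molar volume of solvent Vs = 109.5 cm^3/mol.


ln(1 - vr) = ln(1 - 0.177) = -0.1948
Numerator = -((-0.1948) + 0.177 + 0.48 * 0.177^2) = 0.0028
Denominator = 109.5 * (0.177^(1/3) - 0.177/2) = 51.7899
nu = 0.0028 / 51.7899 = 5.3315e-05 mol/cm^3

5.3315e-05 mol/cm^3


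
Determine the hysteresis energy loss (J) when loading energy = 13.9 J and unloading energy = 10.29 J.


Hysteresis loss = loading - unloading
= 13.9 - 10.29
= 3.61 J

3.61 J


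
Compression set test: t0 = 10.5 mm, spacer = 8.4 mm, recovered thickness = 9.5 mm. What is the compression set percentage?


CS = (t0 - recovered) / (t0 - ts) * 100
= (10.5 - 9.5) / (10.5 - 8.4) * 100
= 1.0 / 2.1 * 100
= 47.6%

47.6%


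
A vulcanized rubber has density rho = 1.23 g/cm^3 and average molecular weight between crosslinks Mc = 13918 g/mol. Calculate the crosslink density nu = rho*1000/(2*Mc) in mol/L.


nu = rho * 1000 / (2 * Mc)
nu = 1.23 * 1000 / (2 * 13918)
nu = 1230.0 / 27836
nu = 0.0442 mol/L

0.0442 mol/L


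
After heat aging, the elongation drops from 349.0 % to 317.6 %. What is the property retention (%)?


Retention = aged / original * 100
= 317.6 / 349.0 * 100
= 91.0%

91.0%


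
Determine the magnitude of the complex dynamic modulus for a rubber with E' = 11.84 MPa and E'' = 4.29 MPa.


|E*| = sqrt(E'^2 + E''^2)
= sqrt(11.84^2 + 4.29^2)
= sqrt(140.1856 + 18.4041)
= 12.593 MPa

12.593 MPa


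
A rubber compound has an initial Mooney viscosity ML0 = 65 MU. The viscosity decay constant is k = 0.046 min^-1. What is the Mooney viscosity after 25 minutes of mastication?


ML = ML0 * exp(-k * t)
ML = 65 * exp(-0.046 * 25)
ML = 65 * 0.3166
ML = 20.58 MU

20.58 MU


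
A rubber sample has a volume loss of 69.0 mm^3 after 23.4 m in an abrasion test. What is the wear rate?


Rate = volume_loss / distance
= 69.0 / 23.4
= 2.949 mm^3/m

2.949 mm^3/m


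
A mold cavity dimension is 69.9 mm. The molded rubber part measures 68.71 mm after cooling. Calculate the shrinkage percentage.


Shrinkage = (mold - part) / mold * 100
= (69.9 - 68.71) / 69.9 * 100
= 1.19 / 69.9 * 100
= 1.7%

1.7%


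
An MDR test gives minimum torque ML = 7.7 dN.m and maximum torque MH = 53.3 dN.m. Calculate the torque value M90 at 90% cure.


M90 = ML + 0.9 * (MH - ML)
M90 = 7.7 + 0.9 * (53.3 - 7.7)
M90 = 7.7 + 0.9 * 45.6
M90 = 48.74 dN.m

48.74 dN.m


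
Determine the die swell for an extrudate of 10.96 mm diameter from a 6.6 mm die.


Die swell ratio = D_extrudate / D_die
= 10.96 / 6.6
= 1.661

Die swell = 1.661


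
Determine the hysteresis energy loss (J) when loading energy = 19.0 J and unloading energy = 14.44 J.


Hysteresis loss = loading - unloading
= 19.0 - 14.44
= 4.56 J

4.56 J


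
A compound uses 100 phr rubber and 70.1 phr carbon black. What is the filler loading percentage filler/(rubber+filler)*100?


Filler % = filler / (rubber + filler) * 100
= 70.1 / (100 + 70.1) * 100
= 70.1 / 170.1 * 100
= 41.21%

41.21%


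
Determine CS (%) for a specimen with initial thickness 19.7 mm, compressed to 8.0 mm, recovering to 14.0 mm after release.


CS = (t0 - recovered) / (t0 - ts) * 100
= (19.7 - 14.0) / (19.7 - 8.0) * 100
= 5.7 / 11.7 * 100
= 48.7%

48.7%


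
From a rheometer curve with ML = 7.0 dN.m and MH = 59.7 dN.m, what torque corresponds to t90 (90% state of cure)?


M90 = ML + 0.9 * (MH - ML)
M90 = 7.0 + 0.9 * (59.7 - 7.0)
M90 = 7.0 + 0.9 * 52.7
M90 = 54.43 dN.m

54.43 dN.m


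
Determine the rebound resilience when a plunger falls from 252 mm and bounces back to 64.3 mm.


Resilience = h_rebound / h_drop * 100
= 64.3 / 252 * 100
= 25.5%

25.5%


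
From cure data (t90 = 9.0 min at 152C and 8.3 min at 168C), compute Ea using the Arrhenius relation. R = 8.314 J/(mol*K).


T1 = 425.15 K, T2 = 441.15 K
1/T1 - 1/T2 = 8.5308e-05
ln(t1/t2) = ln(9.0/8.3) = 0.0810
Ea = 8.314 * 0.0810 / 8.5308e-05 = 7891.1012 J/mol
Ea = 7.89 kJ/mol

7.89 kJ/mol


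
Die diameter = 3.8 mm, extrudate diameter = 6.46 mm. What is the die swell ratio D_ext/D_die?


Die swell ratio = D_extrudate / D_die
= 6.46 / 3.8
= 1.7

Die swell = 1.7


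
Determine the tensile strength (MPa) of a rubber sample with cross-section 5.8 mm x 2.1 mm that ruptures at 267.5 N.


Area = width * thickness = 5.8 * 2.1 = 12.18 mm^2
TS = force / area = 267.5 / 12.18 = 21.96 MPa

21.96 MPa


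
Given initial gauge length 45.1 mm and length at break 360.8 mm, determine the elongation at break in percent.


Elongation = (Lf - L0) / L0 * 100
= (360.8 - 45.1) / 45.1 * 100
= 315.7 / 45.1 * 100
= 700.0%

700.0%


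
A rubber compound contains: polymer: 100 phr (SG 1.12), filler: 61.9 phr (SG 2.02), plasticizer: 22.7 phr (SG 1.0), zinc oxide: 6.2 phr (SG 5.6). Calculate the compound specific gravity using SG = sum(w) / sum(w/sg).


Sum of weights = 190.8
Volume contributions:
  polymer: 100/1.12 = 89.2857
  filler: 61.9/2.02 = 30.6436
  plasticizer: 22.7/1.0 = 22.7000
  zinc oxide: 6.2/5.6 = 1.1071
Sum of volumes = 143.7364
SG = 190.8 / 143.7364 = 1.327

SG = 1.327


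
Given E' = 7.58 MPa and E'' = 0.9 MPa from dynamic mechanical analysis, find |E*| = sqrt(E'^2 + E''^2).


|E*| = sqrt(E'^2 + E''^2)
= sqrt(7.58^2 + 0.9^2)
= sqrt(57.4564 + 0.8100)
= 7.633 MPa

7.633 MPa


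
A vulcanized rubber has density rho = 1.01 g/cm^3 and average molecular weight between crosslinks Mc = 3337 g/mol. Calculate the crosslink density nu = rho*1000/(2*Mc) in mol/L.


nu = rho * 1000 / (2 * Mc)
nu = 1.01 * 1000 / (2 * 3337)
nu = 1010.0 / 6674
nu = 0.1513 mol/L

0.1513 mol/L


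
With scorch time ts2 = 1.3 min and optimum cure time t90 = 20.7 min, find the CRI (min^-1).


CRI = 100 / (t90 - ts2)
= 100 / (20.7 - 1.3)
= 100 / 19.4
= 5.15 min^-1

5.15 min^-1


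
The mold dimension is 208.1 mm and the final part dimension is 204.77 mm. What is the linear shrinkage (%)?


Shrinkage = (mold - part) / mold * 100
= (208.1 - 204.77) / 208.1 * 100
= 3.33 / 208.1 * 100
= 1.6%

1.6%


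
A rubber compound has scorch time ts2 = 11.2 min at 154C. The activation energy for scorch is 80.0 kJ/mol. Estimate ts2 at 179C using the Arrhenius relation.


Convert temperatures: T1 = 154 + 273.15 = 427.15 K, T2 = 179 + 273.15 = 452.15 K
ts2_new = 11.2 * exp(80000 / 8.314 * (1/452.15 - 1/427.15))
1/T2 - 1/T1 = -1.2944e-04
ts2_new = 3.22 min

3.22 min


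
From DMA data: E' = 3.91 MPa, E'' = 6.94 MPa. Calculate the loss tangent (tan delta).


tan delta = E'' / E'
= 6.94 / 3.91
= 1.7749

tan delta = 1.7749


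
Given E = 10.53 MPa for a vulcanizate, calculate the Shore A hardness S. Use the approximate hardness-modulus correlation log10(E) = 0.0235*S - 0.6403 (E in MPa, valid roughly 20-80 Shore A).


log10(E) = 0.0235*S - 0.6403  =>  S = (log10(E) + 0.6403) / 0.0235
log10(10.53) = 1.022428
S = (1.022428 + 0.6403) / 0.0235 = 1.662728 / 0.0235
S = 70.8

Shore A = 70.8


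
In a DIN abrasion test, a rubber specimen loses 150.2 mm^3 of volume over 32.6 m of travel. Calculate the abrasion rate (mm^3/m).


Rate = volume_loss / distance
= 150.2 / 32.6
= 4.607 mm^3/m

4.607 mm^3/m


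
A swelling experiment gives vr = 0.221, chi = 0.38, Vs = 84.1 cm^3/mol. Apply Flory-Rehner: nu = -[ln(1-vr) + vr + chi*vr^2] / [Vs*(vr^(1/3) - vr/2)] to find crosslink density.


ln(1 - vr) = ln(1 - 0.221) = -0.2497
Numerator = -((-0.2497) + 0.221 + 0.38 * 0.221^2) = 0.0102
Denominator = 84.1 * (0.221^(1/3) - 0.221/2) = 41.5533
nu = 0.0102 / 41.5533 = 2.4510e-04 mol/cm^3

2.4510e-04 mol/cm^3


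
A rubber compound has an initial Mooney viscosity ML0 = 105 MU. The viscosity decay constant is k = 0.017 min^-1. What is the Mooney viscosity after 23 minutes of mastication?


ML = ML0 * exp(-k * t)
ML = 105 * exp(-0.017 * 23)
ML = 105 * 0.6764
ML = 71.02 MU

71.02 MU


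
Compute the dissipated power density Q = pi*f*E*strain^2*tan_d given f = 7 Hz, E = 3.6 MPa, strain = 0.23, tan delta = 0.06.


Q = pi * f * E * strain^2 * tan_d
= pi * 7 * 3.6 * 0.23^2 * 0.06
= pi * 7 * 3.6 * 0.0529 * 0.06
= 0.2513

Q = 0.2513


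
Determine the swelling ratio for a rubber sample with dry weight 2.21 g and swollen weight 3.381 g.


Q = W_swollen / W_dry
Q = 3.381 / 2.21
Q = 1.53

Q = 1.53


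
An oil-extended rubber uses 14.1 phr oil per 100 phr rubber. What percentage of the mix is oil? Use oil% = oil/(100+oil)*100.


Oil % = oil / (100 + oil) * 100
= 14.1 / (100 + 14.1) * 100
= 14.1 / 114.1 * 100
= 12.36%

12.36%


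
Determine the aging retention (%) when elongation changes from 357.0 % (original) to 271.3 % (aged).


Retention = aged / original * 100
= 271.3 / 357.0 * 100
= 76.0%

76.0%


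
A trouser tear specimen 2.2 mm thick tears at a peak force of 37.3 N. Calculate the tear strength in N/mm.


Tear strength = force / thickness
= 37.3 / 2.2
= 16.95 N/mm

16.95 N/mm


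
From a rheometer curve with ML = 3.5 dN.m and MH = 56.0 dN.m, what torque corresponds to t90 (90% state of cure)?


M90 = ML + 0.9 * (MH - ML)
M90 = 3.5 + 0.9 * (56.0 - 3.5)
M90 = 3.5 + 0.9 * 52.5
M90 = 50.75 dN.m

50.75 dN.m


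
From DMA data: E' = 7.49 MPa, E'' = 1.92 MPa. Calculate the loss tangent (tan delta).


tan delta = E'' / E'
= 1.92 / 7.49
= 0.2563

tan delta = 0.2563


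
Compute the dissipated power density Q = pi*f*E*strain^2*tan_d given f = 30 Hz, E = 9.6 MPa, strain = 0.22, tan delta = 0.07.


Q = pi * f * E * strain^2 * tan_d
= pi * 30 * 9.6 * 0.22^2 * 0.07
= pi * 30 * 9.6 * 0.0484 * 0.07
= 3.0654

Q = 3.0654


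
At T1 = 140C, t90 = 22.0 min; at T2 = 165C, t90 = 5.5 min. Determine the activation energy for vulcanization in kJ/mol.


T1 = 413.15 K, T2 = 438.15 K
1/T1 - 1/T2 = 1.3811e-04
ln(t1/t2) = ln(22.0/5.5) = 1.3863
Ea = 8.314 * 1.3863 / 1.3811e-04 = 83455.7071 J/mol
Ea = 83.46 kJ/mol

83.46 kJ/mol


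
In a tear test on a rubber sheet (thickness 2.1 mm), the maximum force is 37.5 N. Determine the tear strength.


Tear strength = force / thickness
= 37.5 / 2.1
= 17.86 N/mm

17.86 N/mm


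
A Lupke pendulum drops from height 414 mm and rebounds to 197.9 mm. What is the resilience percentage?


Resilience = h_rebound / h_drop * 100
= 197.9 / 414 * 100
= 47.8%

47.8%


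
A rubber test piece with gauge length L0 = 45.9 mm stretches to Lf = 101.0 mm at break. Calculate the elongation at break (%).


Elongation = (Lf - L0) / L0 * 100
= (101.0 - 45.9) / 45.9 * 100
= 55.1 / 45.9 * 100
= 120.0%

120.0%


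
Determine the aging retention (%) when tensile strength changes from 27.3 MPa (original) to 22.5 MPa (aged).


Retention = aged / original * 100
= 22.5 / 27.3 * 100
= 82.4%

82.4%


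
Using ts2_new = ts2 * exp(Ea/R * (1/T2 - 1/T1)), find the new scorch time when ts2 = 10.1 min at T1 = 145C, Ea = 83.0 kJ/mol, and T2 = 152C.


Convert temperatures: T1 = 145 + 273.15 = 418.15 K, T2 = 152 + 273.15 = 425.15 K
ts2_new = 10.1 * exp(83000 / 8.314 * (1/425.15 - 1/418.15))
1/T2 - 1/T1 = -3.9375e-05
ts2_new = 6.82 min

6.82 min


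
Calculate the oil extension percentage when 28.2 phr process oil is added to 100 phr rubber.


Oil % = oil / (100 + oil) * 100
= 28.2 / (100 + 28.2) * 100
= 28.2 / 128.2 * 100
= 22.0%

22.0%


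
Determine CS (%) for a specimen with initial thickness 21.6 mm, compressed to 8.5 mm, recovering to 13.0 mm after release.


CS = (t0 - recovered) / (t0 - ts) * 100
= (21.6 - 13.0) / (21.6 - 8.5) * 100
= 8.6 / 13.1 * 100
= 65.6%

65.6%


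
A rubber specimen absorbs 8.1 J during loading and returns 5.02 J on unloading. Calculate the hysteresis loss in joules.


Hysteresis loss = loading - unloading
= 8.1 - 5.02
= 3.08 J

3.08 J


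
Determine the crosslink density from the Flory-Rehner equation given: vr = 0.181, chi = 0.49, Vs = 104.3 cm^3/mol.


ln(1 - vr) = ln(1 - 0.181) = -0.1997
Numerator = -((-0.1997) + 0.181 + 0.49 * 0.181^2) = 0.0026
Denominator = 104.3 * (0.181^(1/3) - 0.181/2) = 49.5597
nu = 0.0026 / 49.5597 = 5.2831e-05 mol/cm^3

5.2831e-05 mol/cm^3


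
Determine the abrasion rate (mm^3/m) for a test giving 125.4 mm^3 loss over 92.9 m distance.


Rate = volume_loss / distance
= 125.4 / 92.9
= 1.35 mm^3/m

1.35 mm^3/m


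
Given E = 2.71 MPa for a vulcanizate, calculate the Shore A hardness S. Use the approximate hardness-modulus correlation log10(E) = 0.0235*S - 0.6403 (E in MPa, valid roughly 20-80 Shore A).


log10(E) = 0.0235*S - 0.6403  =>  S = (log10(E) + 0.6403) / 0.0235
log10(2.71) = 0.432969
S = (0.432969 + 0.6403) / 0.0235 = 1.073269 / 0.0235
S = 45.7

Shore A = 45.7


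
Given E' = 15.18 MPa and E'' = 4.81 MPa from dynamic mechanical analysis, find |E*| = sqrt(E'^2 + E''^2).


|E*| = sqrt(E'^2 + E''^2)
= sqrt(15.18^2 + 4.81^2)
= sqrt(230.4324 + 23.1361)
= 15.924 MPa

15.924 MPa


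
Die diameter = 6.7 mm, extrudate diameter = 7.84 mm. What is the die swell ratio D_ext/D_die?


Die swell ratio = D_extrudate / D_die
= 7.84 / 6.7
= 1.17

Die swell = 1.17


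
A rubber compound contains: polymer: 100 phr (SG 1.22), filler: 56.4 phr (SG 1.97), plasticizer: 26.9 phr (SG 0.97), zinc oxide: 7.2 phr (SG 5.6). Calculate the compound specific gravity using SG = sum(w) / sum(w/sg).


Sum of weights = 190.5
Volume contributions:
  polymer: 100/1.22 = 81.9672
  filler: 56.4/1.97 = 28.6294
  plasticizer: 26.9/0.97 = 27.7320
  zinc oxide: 7.2/5.6 = 1.2857
Sum of volumes = 139.6143
SG = 190.5 / 139.6143 = 1.364

SG = 1.364


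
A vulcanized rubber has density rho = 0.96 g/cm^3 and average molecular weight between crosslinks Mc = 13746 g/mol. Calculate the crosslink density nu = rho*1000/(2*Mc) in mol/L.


nu = rho * 1000 / (2 * Mc)
nu = 0.96 * 1000 / (2 * 13746)
nu = 960.0 / 27492
nu = 0.0349 mol/L

0.0349 mol/L


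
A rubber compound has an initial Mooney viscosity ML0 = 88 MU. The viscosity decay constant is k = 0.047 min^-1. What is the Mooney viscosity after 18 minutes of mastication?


ML = ML0 * exp(-k * t)
ML = 88 * exp(-0.047 * 18)
ML = 88 * 0.4291
ML = 37.76 MU

37.76 MU


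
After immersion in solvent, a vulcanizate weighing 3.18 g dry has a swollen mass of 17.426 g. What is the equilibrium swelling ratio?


Q = W_swollen / W_dry
Q = 17.426 / 3.18
Q = 5.48

Q = 5.48


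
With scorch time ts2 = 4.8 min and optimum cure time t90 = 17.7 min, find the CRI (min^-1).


CRI = 100 / (t90 - ts2)
= 100 / (17.7 - 4.8)
= 100 / 12.9
= 7.75 min^-1

7.75 min^-1


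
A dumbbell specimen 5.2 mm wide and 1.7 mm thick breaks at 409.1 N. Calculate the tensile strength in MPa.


Area = width * thickness = 5.2 * 1.7 = 8.84 mm^2
TS = force / area = 409.1 / 8.84 = 46.28 MPa

46.28 MPa


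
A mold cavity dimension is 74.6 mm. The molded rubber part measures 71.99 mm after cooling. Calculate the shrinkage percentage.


Shrinkage = (mold - part) / mold * 100
= (74.6 - 71.99) / 74.6 * 100
= 2.61 / 74.6 * 100
= 3.5%

3.5%


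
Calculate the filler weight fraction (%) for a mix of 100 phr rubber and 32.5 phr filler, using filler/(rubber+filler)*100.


Filler % = filler / (rubber + filler) * 100
= 32.5 / (100 + 32.5) * 100
= 32.5 / 132.5 * 100
= 24.53%

24.53%


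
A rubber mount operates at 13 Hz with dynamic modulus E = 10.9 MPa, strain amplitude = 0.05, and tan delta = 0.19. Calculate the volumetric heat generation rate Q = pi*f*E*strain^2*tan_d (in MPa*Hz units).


Q = pi * f * E * strain^2 * tan_d
= pi * 13 * 10.9 * 0.05^2 * 0.19
= pi * 13 * 10.9 * 0.0025 * 0.19
= 0.2115

Q = 0.2115


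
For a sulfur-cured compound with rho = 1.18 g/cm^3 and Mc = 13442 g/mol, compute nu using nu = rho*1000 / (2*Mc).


nu = rho * 1000 / (2 * Mc)
nu = 1.18 * 1000 / (2 * 13442)
nu = 1180.0 / 26884
nu = 0.0439 mol/L

0.0439 mol/L


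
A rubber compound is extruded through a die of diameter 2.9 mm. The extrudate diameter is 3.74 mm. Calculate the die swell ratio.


Die swell ratio = D_extrudate / D_die
= 3.74 / 2.9
= 1.29

Die swell = 1.29


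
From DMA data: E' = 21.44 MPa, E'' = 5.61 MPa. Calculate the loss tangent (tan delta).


tan delta = E'' / E'
= 5.61 / 21.44
= 0.2617

tan delta = 0.2617


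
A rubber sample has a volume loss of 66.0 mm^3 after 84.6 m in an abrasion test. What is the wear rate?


Rate = volume_loss / distance
= 66.0 / 84.6
= 0.78 mm^3/m

0.78 mm^3/m


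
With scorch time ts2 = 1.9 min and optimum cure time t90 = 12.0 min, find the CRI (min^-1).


CRI = 100 / (t90 - ts2)
= 100 / (12.0 - 1.9)
= 100 / 10.1
= 9.9 min^-1

9.9 min^-1


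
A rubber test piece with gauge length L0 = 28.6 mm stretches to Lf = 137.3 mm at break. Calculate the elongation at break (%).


Elongation = (Lf - L0) / L0 * 100
= (137.3 - 28.6) / 28.6 * 100
= 108.7 / 28.6 * 100
= 380.1%

380.1%


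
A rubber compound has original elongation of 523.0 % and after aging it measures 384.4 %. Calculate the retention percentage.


Retention = aged / original * 100
= 384.4 / 523.0 * 100
= 73.5%

73.5%


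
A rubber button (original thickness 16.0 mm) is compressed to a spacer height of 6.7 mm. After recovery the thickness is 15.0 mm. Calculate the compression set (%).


CS = (t0 - recovered) / (t0 - ts) * 100
= (16.0 - 15.0) / (16.0 - 6.7) * 100
= 1.0 / 9.3 * 100
= 10.8%

10.8%


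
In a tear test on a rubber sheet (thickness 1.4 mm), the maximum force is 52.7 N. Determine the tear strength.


Tear strength = force / thickness
= 52.7 / 1.4
= 37.64 N/mm

37.64 N/mm


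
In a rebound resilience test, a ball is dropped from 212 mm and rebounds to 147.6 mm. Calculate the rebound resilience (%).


Resilience = h_rebound / h_drop * 100
= 147.6 / 212 * 100
= 69.6%

69.6%


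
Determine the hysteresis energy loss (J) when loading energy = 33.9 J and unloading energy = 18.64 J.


Hysteresis loss = loading - unloading
= 33.9 - 18.64
= 15.26 J

15.26 J


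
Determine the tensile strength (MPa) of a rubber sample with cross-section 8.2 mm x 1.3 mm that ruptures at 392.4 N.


Area = width * thickness = 8.2 * 1.3 = 10.66 mm^2
TS = force / area = 392.4 / 10.66 = 36.81 MPa

36.81 MPa


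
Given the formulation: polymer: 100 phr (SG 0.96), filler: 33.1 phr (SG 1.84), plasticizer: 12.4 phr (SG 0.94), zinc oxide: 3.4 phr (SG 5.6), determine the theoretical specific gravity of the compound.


Sum of weights = 148.9
Volume contributions:
  polymer: 100/0.96 = 104.1667
  filler: 33.1/1.84 = 17.9891
  plasticizer: 12.4/0.94 = 13.1915
  zinc oxide: 3.4/5.6 = 0.6071
Sum of volumes = 135.9544
SG = 148.9 / 135.9544 = 1.095

SG = 1.095


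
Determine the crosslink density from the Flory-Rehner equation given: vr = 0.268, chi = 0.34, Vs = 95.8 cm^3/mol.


ln(1 - vr) = ln(1 - 0.268) = -0.3120
Numerator = -((-0.3120) + 0.268 + 0.34 * 0.268^2) = 0.0196
Denominator = 95.8 * (0.268^(1/3) - 0.268/2) = 48.9280
nu = 0.0196 / 48.9280 = 3.9966e-04 mol/cm^3

3.9966e-04 mol/cm^3


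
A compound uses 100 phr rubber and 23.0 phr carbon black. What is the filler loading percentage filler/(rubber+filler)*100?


Filler % = filler / (rubber + filler) * 100
= 23.0 / (100 + 23.0) * 100
= 23.0 / 123.0 * 100
= 18.7%

18.7%


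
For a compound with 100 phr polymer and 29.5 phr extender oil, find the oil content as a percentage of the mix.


Oil % = oil / (100 + oil) * 100
= 29.5 / (100 + 29.5) * 100
= 29.5 / 129.5 * 100
= 22.78%

22.78%


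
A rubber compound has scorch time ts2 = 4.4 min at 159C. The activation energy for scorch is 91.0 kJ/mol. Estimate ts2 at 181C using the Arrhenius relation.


Convert temperatures: T1 = 159 + 273.15 = 432.15 K, T2 = 181 + 273.15 = 454.15 K
ts2_new = 4.4 * exp(91000 / 8.314 * (1/454.15 - 1/432.15))
1/T2 - 1/T1 = -1.1210e-04
ts2_new = 1.29 min

1.29 min


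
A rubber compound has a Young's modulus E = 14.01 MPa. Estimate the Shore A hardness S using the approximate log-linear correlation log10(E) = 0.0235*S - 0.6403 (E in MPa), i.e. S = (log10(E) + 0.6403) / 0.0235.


log10(E) = 0.0235*S - 0.6403  =>  S = (log10(E) + 0.6403) / 0.0235
log10(14.01) = 1.146438
S = (1.146438 + 0.6403) / 0.0235 = 1.786738 / 0.0235
S = 76.0

Shore A = 76.0


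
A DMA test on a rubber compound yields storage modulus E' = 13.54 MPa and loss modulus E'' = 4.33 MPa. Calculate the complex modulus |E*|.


|E*| = sqrt(E'^2 + E''^2)
= sqrt(13.54^2 + 4.33^2)
= sqrt(183.3316 + 18.7489)
= 14.216 MPa

14.216 MPa


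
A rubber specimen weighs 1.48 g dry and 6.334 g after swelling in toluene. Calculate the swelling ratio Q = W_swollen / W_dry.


Q = W_swollen / W_dry
Q = 6.334 / 1.48
Q = 4.28

Q = 4.28


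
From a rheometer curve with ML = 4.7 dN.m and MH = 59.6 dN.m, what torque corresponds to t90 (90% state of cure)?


M90 = ML + 0.9 * (MH - ML)
M90 = 4.7 + 0.9 * (59.6 - 4.7)
M90 = 4.7 + 0.9 * 54.9
M90 = 54.11 dN.m

54.11 dN.m


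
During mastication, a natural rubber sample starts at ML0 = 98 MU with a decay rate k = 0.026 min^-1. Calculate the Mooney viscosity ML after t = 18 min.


ML = ML0 * exp(-k * t)
ML = 98 * exp(-0.026 * 18)
ML = 98 * 0.6263
ML = 61.37 MU

61.37 MU


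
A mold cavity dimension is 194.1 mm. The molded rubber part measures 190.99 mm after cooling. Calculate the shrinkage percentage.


Shrinkage = (mold - part) / mold * 100
= (194.1 - 190.99) / 194.1 * 100
= 3.11 / 194.1 * 100
= 1.6%

1.6%


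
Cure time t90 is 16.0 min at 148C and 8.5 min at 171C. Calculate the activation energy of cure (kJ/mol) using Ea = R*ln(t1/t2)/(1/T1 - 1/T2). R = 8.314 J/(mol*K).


T1 = 421.15 K, T2 = 444.15 K
1/T1 - 1/T2 = 1.2296e-04
ln(t1/t2) = ln(16.0/8.5) = 0.6325
Ea = 8.314 * 0.6325 / 1.2296e-04 = 42768.5646 J/mol
Ea = 42.77 kJ/mol

42.77 kJ/mol


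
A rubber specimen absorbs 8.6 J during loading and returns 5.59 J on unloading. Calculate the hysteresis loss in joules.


Hysteresis loss = loading - unloading
= 8.6 - 5.59
= 3.01 J

3.01 J


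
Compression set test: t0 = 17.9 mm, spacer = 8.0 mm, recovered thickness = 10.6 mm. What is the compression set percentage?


CS = (t0 - recovered) / (t0 - ts) * 100
= (17.9 - 10.6) / (17.9 - 8.0) * 100
= 7.3 / 9.9 * 100
= 73.7%

73.7%


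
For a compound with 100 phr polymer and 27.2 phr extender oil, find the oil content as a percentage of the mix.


Oil % = oil / (100 + oil) * 100
= 27.2 / (100 + 27.2) * 100
= 27.2 / 127.2 * 100
= 21.38%

21.38%


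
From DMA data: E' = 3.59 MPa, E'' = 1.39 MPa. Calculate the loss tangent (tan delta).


tan delta = E'' / E'
= 1.39 / 3.59
= 0.3872

tan delta = 0.3872


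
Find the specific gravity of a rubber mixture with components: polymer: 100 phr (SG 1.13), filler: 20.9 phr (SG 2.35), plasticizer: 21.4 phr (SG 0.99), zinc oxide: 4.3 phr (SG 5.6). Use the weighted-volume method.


Sum of weights = 146.6
Volume contributions:
  polymer: 100/1.13 = 88.4956
  filler: 20.9/2.35 = 8.8936
  plasticizer: 21.4/0.99 = 21.6162
  zinc oxide: 4.3/5.6 = 0.7679
Sum of volumes = 119.7732
SG = 146.6 / 119.7732 = 1.224

SG = 1.224


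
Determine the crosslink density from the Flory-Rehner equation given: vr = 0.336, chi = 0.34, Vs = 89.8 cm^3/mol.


ln(1 - vr) = ln(1 - 0.336) = -0.4095
Numerator = -((-0.4095) + 0.336 + 0.34 * 0.336^2) = 0.0351
Denominator = 89.8 * (0.336^(1/3) - 0.336/2) = 47.3430
nu = 0.0351 / 47.3430 = 7.4115e-04 mol/cm^3

7.4115e-04 mol/cm^3


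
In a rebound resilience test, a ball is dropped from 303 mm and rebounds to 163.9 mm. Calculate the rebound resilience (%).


Resilience = h_rebound / h_drop * 100
= 163.9 / 303 * 100
= 54.1%

54.1%


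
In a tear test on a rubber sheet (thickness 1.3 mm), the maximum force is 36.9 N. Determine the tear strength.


Tear strength = force / thickness
= 36.9 / 1.3
= 28.38 N/mm

28.38 N/mm


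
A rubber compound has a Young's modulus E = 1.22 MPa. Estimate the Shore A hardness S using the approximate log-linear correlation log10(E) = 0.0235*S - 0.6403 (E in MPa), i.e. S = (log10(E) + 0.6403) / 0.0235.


log10(E) = 0.0235*S - 0.6403  =>  S = (log10(E) + 0.6403) / 0.0235
log10(1.22) = 0.086360
S = (0.086360 + 0.6403) / 0.0235 = 0.726660 / 0.0235
S = 30.9

Shore A = 30.9


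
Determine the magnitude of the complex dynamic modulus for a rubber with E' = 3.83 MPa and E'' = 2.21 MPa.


|E*| = sqrt(E'^2 + E''^2)
= sqrt(3.83^2 + 2.21^2)
= sqrt(14.6689 + 4.8841)
= 4.422 MPa

4.422 MPa


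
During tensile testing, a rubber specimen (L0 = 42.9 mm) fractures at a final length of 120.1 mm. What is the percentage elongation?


Elongation = (Lf - L0) / L0 * 100
= (120.1 - 42.9) / 42.9 * 100
= 77.2 / 42.9 * 100
= 180.0%

180.0%


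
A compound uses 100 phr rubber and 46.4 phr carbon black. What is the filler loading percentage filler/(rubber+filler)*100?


Filler % = filler / (rubber + filler) * 100
= 46.4 / (100 + 46.4) * 100
= 46.4 / 146.4 * 100
= 31.69%

31.69%


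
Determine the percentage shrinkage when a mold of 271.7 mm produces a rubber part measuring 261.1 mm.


Shrinkage = (mold - part) / mold * 100
= (271.7 - 261.1) / 271.7 * 100
= 10.6 / 271.7 * 100
= 3.9%

3.9%


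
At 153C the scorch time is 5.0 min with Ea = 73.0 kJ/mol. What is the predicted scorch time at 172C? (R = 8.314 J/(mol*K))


Convert temperatures: T1 = 153 + 273.15 = 426.15 K, T2 = 172 + 273.15 = 445.15 K
ts2_new = 5.0 * exp(73000 / 8.314 * (1/445.15 - 1/426.15))
1/T2 - 1/T1 = -1.0016e-04
ts2_new = 2.08 min

2.08 min
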